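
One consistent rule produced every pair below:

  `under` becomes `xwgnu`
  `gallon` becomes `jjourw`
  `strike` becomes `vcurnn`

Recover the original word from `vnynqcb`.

seventy

Shifts by position in under: pos 0: u→x (+3), pos 1: n→w (+9), pos 2: d→g (+3), pos 3: e→n (+9) — repeating every 2. The shifts repeat in a cycle of length 2: positions 0,1,… shift by +3, +9, then the pattern repeats.
Undoing it on vnynqcb: v−3=s, n−9=e, y−3=v, n−9=e, q−3=n, c−9=t, b−3=y.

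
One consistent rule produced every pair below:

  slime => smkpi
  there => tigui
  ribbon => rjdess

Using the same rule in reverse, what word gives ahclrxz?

against

In slime: s→s is +0, l→m is +1, i→k is +2, m→p is +3 — the shift increases by 1 each position. Letter i (0-indexed) is shifted by i+0, so successive shifts are 0, 1, 2, ….
Decoding ahclrxz: a−0=a, h−1=g, c−2=a, l−3=i, r−4=n, x−5=s, z−6=t.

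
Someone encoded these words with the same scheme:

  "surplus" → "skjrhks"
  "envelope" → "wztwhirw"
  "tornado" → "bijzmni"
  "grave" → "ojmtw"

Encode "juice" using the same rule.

pkgew

s(18)→s(18) and u(20)→k(10) fit y≡9x+12 (mod 26); the inverse of 9 mod 26 is 3. Each letter's alphabet position (a=0..z=25) is mapped through 9·x+12 mod 26 — an affine cipher.
For juice: j(9)→9·9+12≡15=p; u(20)→9·20+12≡10=k; i(8)→9·8+12≡6=g; c(2)→9·2+12≡4=e; e(4)→9·4+12≡22=w (all mod 26).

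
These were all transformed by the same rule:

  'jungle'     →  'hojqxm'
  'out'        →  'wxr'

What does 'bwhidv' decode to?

The output letters match the input read backwards, each shifted +3: jungle reversed is elgnuj. Read the word backwards and shift each letter +3.
Undoing it on bwhidv: shift back: b−3=y, w−3=t, h−3=e, i−3=f, d−3=a, v−3=s → ytefas; then reverse → safety.

safety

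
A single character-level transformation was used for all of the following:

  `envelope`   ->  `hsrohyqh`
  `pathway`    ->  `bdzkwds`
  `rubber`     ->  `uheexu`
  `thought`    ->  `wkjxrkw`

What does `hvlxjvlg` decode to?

Two steps: reverse the string, then apply a Caesar shift of +3.
Decoding hvlxjvlg: shift back: h−3=e, v−3=s, l−3=i, x−3=u, j−3=g, v−3=s, l−3=i, g−3=d → esiugsid; then reverse → disguise.

disguise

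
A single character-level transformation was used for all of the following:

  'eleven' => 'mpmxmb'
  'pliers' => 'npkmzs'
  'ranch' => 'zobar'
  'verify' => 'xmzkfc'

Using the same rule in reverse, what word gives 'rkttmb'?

hidden

This is an affine cipher: with a=0,…,z=25, each position x becomes (19x+14) mod 26.
Reversing it on rkttmb: r(17)→11·(17−14)≡7=h; k(10)→11·(10−14)≡8=i; t(19)→11·(19−14)≡3=d; t(19)→11·(19−14)≡3=d; m(12)→11·(12−14)≡4=e; b(1)→11·(1−14)≡13=n (all mod 26).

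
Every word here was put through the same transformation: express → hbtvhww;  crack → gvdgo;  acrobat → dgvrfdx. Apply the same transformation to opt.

rtx

The rule splits by letter class: vowels +3, consonants +4.
On opt: o(vowel)+3=r, p(cons)+4=t, t(cons)+4=x.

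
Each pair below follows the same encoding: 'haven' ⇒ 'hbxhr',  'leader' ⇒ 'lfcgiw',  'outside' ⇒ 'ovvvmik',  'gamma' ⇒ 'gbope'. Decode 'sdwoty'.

sculpt

In haven: h→h is +0, a→b is +1, v→x is +2, e→h is +3 — the shift increases by 1 each position. Letter i (0-indexed) is shifted by i+0, so successive shifts are 0, 1, 2, ….
Reversing it on sdwoty: s−0=s, d−1=c, w−2=u, o−3=l, t−4=p, y−5=t.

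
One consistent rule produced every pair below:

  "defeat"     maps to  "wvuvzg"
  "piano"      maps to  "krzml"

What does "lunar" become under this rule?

Each pair mirrors across the alphabet (d↔w, e↔v, f↔u): positions sum to 25. Letters are reflected about the middle of the alphabet (position → 25−position): Atbash.
Applying it to lunar: l↔o, u↔f, n↔m, a↔z, r↔i.

ofmzi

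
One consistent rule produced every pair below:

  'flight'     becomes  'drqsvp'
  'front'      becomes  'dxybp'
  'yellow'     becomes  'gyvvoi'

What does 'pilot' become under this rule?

dyvsz

The output letters match the input read backwards, each shifted +10: flight reversed is thgilf. Two steps: reverse the string, then apply a Caesar shift of +10.
For pilot: reverse → tolip; then shift: t+10=d, o+10=y, l+10=v, i+10=s, p+10=z.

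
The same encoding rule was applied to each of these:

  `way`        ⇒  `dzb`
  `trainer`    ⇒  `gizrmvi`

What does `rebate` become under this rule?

ivyzgv

Each pair mirrors across the alphabet (w↔d, a↔z, y↔b): positions sum to 25. Each letter is replaced by its mirror in the alphabet: a↔z, b↔y, c↔x, and so on (the Atbash cipher).
Applying it to rebate: r↔i, e↔v, b↔y, a↔z, t↔g, e↔v.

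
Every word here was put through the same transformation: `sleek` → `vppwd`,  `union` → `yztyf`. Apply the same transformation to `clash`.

sdlwn

The word is reversed, then every letter is shifted forward by 11.
Applying it to clash: reverse → hsalc; then shift: h+11=s, s+11=d, a+11=l, l+11=w, c+11=n.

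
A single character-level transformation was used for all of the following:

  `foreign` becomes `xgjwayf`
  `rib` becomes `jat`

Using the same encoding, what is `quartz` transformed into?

Compare letters: f→x is +18, o→g is +18, r→j is +18 — a constant shift. Each letter is shifted forward by 18 in the alphabet (a Caesar shift of +18).
For quartz: q+18=i, u+18=m, a+18=s, r+18=j, t+18=l, z+18=r.

imsjlr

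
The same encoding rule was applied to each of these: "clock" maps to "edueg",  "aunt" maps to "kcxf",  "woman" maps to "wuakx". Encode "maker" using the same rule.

Treating letters as 0–25, the rule is x ↦ 23x + 10 (mod 26).
On maker: m(12)→23·12+10≡0=a; a(0)→23·0+10≡10=k; k(10)→23·10+10≡6=g; e(4)→23·4+10≡24=y; r(17)→23·17+10≡11=l (all mod 26).

akgyl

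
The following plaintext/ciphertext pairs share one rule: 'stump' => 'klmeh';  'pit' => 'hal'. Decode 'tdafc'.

Compare letters: s→k is +18, t→l is +18, u→m is +18 — a constant shift. Every letter moves 18 places later in the alphabet, wrapping around z→a.
Decoding tdafc: t−18=b, d−18=l, a−18=i, f−18=n, c−18=k.

blink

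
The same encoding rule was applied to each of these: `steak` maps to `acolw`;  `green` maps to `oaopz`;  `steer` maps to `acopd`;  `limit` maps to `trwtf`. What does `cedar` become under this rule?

knnld

In steak: s→a is +8, t→c is +9, e→o is +10, a→l is +11 — the shift increases by 1 each position. Each letter shifts forward by (position + 8), i.e. 8, 9, 10, … — the shift grows by one for each successive letter.
Applying it to cedar: c+8=k, e+9=n, d+10=n, a+11=l, r+12=d.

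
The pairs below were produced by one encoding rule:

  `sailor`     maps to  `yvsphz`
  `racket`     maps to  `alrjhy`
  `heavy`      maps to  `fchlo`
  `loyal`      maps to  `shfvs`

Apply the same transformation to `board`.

kyhvi

The output letters match the input read backwards, each shifted +7: sailor reversed is rolias. The word is reversed, then every letter is shifted forward by 7.
On board: reverse → draob; then shift: d+7=k, r+7=y, a+7=h, o+7=v, b+7=i.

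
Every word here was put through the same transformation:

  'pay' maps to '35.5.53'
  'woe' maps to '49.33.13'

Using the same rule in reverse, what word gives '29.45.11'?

With a=1..z=26, the number is 2·pos + 3.
Reversing it on 29.45.11: 29→(29−3)÷2=13=m, 45→(45−3)÷2=21=u, 11→(11−3)÷2=4=d.

mud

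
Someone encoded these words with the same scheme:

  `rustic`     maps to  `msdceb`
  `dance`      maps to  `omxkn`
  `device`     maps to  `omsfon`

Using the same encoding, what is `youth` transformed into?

rdeyi

The output letters match the input read backwards, each shifted +10: rustic reversed is citsur. Two steps: reverse the string, then apply a Caesar shift of +10.
On youth: reverse → htuoy; then shift: h+10=r, t+10=d, u+10=e, o+10=y, y+10=i.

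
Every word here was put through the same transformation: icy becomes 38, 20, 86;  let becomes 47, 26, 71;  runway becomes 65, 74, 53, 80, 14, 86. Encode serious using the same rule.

Each letter becomes 3×(its alphabet position, a=1..z=26) + 11.
Applying it to serious: s=19→68, e=5→26, r=18→65, i=9→38, o=15→56, u=21→74, s=19→68.

68, 26, 65, 38, 56, 74, 68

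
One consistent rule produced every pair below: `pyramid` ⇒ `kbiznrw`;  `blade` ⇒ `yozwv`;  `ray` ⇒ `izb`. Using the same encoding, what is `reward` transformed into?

Each pair mirrors across the alphabet (p↔k, y↔b, r↔i): positions sum to 25. This is the alphabet-reversal cipher (Atbash): a becomes z, b becomes y, etc.
On reward: r↔i, e↔v, w↔d, a↔z, r↔i, d↔w.

ivdziw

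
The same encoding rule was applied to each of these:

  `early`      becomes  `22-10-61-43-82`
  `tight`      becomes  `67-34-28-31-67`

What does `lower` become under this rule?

43-52-76-22-61

Each letter becomes 3×(its alphabet position, a=1..z=26) + 7.
Applying it to lower: l=12→43, o=15→52, w=23→76, e=5→22, r=18→61.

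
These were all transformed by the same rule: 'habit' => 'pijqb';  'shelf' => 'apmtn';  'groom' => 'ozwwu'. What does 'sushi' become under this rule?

acapq

Compare letters: h→p is +8, a→i is +8, b→j is +8 — a constant shift. Every letter moves 8 places later in the alphabet, wrapping around z→a.
For sushi: s+8=a, u+8=c, s+8=a, h+8=p, i+8=q.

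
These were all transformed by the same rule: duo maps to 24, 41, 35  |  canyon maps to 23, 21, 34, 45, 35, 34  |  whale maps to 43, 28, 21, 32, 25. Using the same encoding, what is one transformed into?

d is letter #4 and maps to 24: an offset of 20. Letters become their 1-based position plus 20 (so a→21, b→22, …).
For one: o=15→35, n=14→34, e=5→25.

35, 34, 25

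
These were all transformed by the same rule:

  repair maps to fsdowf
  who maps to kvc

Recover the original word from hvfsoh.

threat

Compare letters: r→f is +14, e→s is +14, p→d is +14 — a constant shift. It's a constant shift of +14 (ROT14).
Undoing it on hvfsoh: h−14=t, v−14=h, f−14=r, s−14=e, o−14=a, h−14=t.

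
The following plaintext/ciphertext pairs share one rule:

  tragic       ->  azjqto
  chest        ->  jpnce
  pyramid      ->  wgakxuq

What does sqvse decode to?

In tragic: t→a is +7, r→z is +8, a→j is +9, g→q is +10 — the shift increases by 1 each position. Each letter shifts forward by (position + 7), i.e. 7, 8, 9, … — the shift grows by one for each successive letter.
Undoing it on sqvse: s−7=l, q−8=i, v−9=m, s−10=i, e−11=t.

limit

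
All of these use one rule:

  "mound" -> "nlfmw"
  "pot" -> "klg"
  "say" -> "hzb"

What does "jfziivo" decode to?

quarrel

Each pair mirrors across the alphabet (m↔n, o↔l, u↔f): positions sum to 25. Each letter is replaced by its mirror in the alphabet: a↔z, b↔y, c↔x, and so on (the Atbash cipher).
Reversing it on jfziivo: j↔q, f↔u, z↔a, i↔r, i↔r, v↔e, o↔l.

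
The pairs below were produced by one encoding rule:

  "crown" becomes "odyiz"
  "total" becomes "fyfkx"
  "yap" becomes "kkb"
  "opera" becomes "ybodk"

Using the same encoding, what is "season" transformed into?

eokeyz

The shift depends on letter class: consonant c→o is +12, but vowel o→y is +10. Vowels shift forward by 10 and consonants shift forward by 12.
For season: s(cons)+12=e, e(vowel)+10=o, a(vowel)+10=k, s(cons)+12=e, o(vowel)+10=y, n(cons)+12=z.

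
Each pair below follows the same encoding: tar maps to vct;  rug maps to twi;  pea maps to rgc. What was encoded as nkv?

lit

Compare letters: t→v is +2, a→c is +2, r→t is +2 — a constant shift. Each letter is shifted forward by 2 in the alphabet (a Caesar shift of +2).
Decoding nkv: n−2=l, k−2=i, v−2=t.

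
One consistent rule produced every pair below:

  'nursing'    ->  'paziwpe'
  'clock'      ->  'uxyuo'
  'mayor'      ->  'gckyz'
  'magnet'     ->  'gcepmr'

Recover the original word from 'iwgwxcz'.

n(13)→p(15) and u(20)→a(0) fit y≡9x+2 (mod 26); the inverse of 9 mod 26 is 3. Each letter's alphabet position (a=0..z=25) is mapped through 9·x+2 mod 26 — an affine cipher.
Reversing it on iwgwxcz: i(8)→3·(8−2)≡18=s; w(22)→3·(22−2)≡8=i; g(6)→3·(6−2)≡12=m; w(22)→3·(22−2)≡8=i; x(23)→3·(23−2)≡11=l; c(2)→3·(2−2)≡0=a; z(25)→3·(25−2)≡17=r (all mod 26).

similar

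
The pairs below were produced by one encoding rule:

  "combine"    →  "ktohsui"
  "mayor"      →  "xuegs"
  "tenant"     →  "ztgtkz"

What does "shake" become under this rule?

The output letters match the input read backwards, each shifted +6: combine reversed is enibmoc. Two steps: reverse the string, then apply a Caesar shift of +6.
For shake: reverse → ekahs; then shift: e+6=k, k+6=q, a+6=g, h+6=n, s+6=y.

kqgny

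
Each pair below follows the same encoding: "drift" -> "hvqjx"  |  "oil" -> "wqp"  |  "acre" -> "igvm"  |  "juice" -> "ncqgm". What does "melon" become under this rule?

qmpwr

The shift depends on letter class: consonant d→h is +4, but vowel i→q is +8. The rule splits by letter class: vowels +8, consonants +4.
Applying it to melon: m(cons)+4=q, e(vowel)+8=m, l(cons)+4=p, o(vowel)+8=w, n(cons)+4=r.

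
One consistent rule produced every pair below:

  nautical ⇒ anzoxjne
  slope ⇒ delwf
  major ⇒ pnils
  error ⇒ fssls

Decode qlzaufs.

n(13)→a(0) and a(0)→n(13) fit y≡11x+13 (mod 26); the inverse of 11 mod 26 is 19. Each letter's alphabet position (a=0..z=25) is mapped through 11·x+13 mod 26 — an affine cipher.
Decoding qlzaufs: q(16)→19·(16−13)≡5=f; l(11)→19·(11−13)≡14=o; z(25)→19·(25−13)≡20=u; a(0)→19·(0−13)≡13=n; u(20)→19·(20−13)≡3=d; f(5)→19·(5−13)≡4=e; s(18)→19·(18−13)≡17=r (all mod 26).

founder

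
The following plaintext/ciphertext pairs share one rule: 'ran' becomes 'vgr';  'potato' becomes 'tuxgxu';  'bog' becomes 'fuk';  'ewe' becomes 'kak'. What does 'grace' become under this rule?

The shift depends on letter class: consonant r→v is +4, but vowel a→g is +6. The rule splits by letter class: vowels +6, consonants +4.
Applying it to grace: g(cons)+4=k, r(cons)+4=v, a(vowel)+6=g, c(cons)+4=g, e(vowel)+6=k.

kvggk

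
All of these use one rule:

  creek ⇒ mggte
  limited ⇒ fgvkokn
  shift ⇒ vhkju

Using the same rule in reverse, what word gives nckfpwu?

sundial

Two steps: reverse the string, then apply a Caesar shift of +2.
Undoing it on nckfpwu: shift back: n−2=l, c−2=a, k−2=i, f−2=d, p−2=n, w−2=u, u−2=s → laidnus; then reverse → sundial.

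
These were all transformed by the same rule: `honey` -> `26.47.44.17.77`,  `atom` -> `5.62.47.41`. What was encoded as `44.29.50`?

nip

h(#8)→26 and o(#15)→47: differences scale by 3, so n = 3·pos + 2. The formula is n = 3×(alphabet index, a=1) + 2.
Undoing it on 44.29.50: 44→(44−2)÷3=14=n, 29→(29−2)÷3=9=i, 50→(50−2)÷3=16=p.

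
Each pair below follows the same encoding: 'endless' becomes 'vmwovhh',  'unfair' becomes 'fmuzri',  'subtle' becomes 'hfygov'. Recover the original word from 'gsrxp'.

This is the alphabet-reversal cipher (Atbash): a becomes z, b becomes y, etc.
Reversing it on gsrxp: g↔t, s↔h, r↔i, x↔c, p↔k.

thick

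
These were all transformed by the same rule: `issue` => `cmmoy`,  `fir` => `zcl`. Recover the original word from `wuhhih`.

Compare letters: i→c is +20, s→m is +20, s→m is +20 — a constant shift. This is a Caesar cipher with shift 20.
Decoding wuhhih: w−20=c, u−20=a, h−20=n, h−20=n, i−20=o, h−20=n.

cannon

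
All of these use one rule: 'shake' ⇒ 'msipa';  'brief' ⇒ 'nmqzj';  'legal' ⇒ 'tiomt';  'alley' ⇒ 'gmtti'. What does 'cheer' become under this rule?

The output letters match the input read backwards, each shifted +8: shake reversed is ekahs. Read the word backwards and shift each letter +8.
For cheer: reverse → reehc; then shift: r+8=z, e+8=m, e+8=m, h+8=p, c+8=k.

zmmpk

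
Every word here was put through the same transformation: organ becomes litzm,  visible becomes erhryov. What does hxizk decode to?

Each pair mirrors across the alphabet (o↔l, r↔i, g↔t): positions sum to 25. This is the alphabet-reversal cipher (Atbash): a becomes z, b becomes y, etc.
Undoing it on hxizk: h↔s, x↔c, i↔r, z↔a, k↔p.

scrap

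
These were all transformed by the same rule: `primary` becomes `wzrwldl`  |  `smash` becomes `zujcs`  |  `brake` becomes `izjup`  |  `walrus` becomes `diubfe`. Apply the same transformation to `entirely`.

Each letter shifts forward by (position + 7), i.e. 7, 8, 9, … — the shift grows by one for each successive letter.
Applying it to entirely: e+7=l, n+8=v, t+9=c, i+10=s, r+11=c, e+12=q, l+13=y, y+14=m.

lvcscqym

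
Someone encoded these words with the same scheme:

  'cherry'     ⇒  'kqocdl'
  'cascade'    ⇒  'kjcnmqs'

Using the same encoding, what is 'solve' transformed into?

In cherry: c→k is +8, h→q is +9, e→o is +10, r→c is +11 — the shift increases by 1 each position. The shift increases by 1 at each position, starting from +8: 8, 9, 10, ….
Applying it to solve: s+8=a, o+9=x, l+10=v, v+11=g, e+12=q.

axvgq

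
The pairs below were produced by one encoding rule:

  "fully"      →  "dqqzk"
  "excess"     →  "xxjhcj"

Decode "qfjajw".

reveal

The output letters match the input read backwards, each shifted +5: fully reversed is ylluf. The word is reversed, then every letter is shifted forward by 5.
Undoing it on qfjajw: shift back: q−5=l, f−5=a, j−5=e, a−5=v, j−5=e, w−5=r → laever; then reverse → reveal.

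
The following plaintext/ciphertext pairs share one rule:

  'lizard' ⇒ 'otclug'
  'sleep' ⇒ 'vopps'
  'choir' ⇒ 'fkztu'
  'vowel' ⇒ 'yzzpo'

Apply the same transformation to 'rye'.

The shift depends on letter class: consonant l→o is +3, but vowel i→t is +11. Two shifts are in play — +11 for a/e/i/o/u, +3 for every other letter.
For rye: r(cons)+3=u, y(cons)+3=b, e(vowel)+11=p.

ubp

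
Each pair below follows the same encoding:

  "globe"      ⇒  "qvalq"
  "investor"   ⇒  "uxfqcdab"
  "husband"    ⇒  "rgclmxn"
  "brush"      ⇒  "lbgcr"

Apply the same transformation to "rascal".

The shift depends on letter class: consonant g→q is +10, but vowel o→a is +12. The rule splits by letter class: vowels +12, consonants +10.
On rascal: r(cons)+10=b, a(vowel)+12=m, s(cons)+10=c, c(cons)+10=m, a(vowel)+12=m, l(cons)+10=v.

bmcmmv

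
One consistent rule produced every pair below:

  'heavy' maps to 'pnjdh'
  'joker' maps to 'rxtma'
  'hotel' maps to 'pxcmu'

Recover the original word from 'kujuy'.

Shifts by position in heavy: pos 0: h→p (+8), pos 1: e→n (+9), pos 2: a→j (+9), pos 3: v→d (+8), pos 4: y→h (+9) — repeating every 3. A repeating key of period 3 is used — shifts +8, +9, +9 over and over.
Undoing it on kujuy: k−8=c, u−9=l, j−9=a, u−8=m, y−9=p.

clamp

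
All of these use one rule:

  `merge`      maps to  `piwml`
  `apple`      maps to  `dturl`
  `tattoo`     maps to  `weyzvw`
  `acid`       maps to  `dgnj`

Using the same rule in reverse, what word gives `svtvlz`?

proper

Letter i (0-indexed) is shifted by i+3, so successive shifts are 3, 4, 5, ….
Reversing it on svtvlz: s−3=p, v−4=r, t−5=o, v−6=p, l−7=e, z−8=r.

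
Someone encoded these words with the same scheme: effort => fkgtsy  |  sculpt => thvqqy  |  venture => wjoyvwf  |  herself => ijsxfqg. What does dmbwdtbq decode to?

Shifts by position in effort: pos 0: e→f (+1), pos 1: f→k (+5), pos 2: f→g (+1), pos 3: o→t (+5) — repeating every 2. It's a Vigenère-style cipher with numeric key [1,5]: position i shifts by key[i mod 2].
Undoing it on dmbwdtbq: d−1=c, m−5=h, b−1=a, w−5=r, d−1=c, t−5=o, b−1=a, q−5=l.

charcoal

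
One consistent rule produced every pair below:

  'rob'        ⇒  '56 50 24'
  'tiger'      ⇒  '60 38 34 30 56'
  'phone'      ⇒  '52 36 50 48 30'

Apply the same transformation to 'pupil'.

52 62 52 38 44

r(#18)→56 and o(#15)→50: differences scale by 2, so n = 2·pos + 20. Each letter becomes 2×(its alphabet position, a=1..z=26) + 20.
On pupil: p=16→52, u=21→62, p=16→52, i=9→38, l=12→44.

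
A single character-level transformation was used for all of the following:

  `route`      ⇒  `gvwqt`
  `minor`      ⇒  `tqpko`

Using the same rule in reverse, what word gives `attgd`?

The output letters match the input read backwards, each shifted +2: route reversed is etuor. Read the word backwards and shift each letter +2.
Undoing it on attgd: shift back: a−2=y, t−2=r, t−2=r, g−2=e, d−2=b → yrreb; then reverse → berry.

berry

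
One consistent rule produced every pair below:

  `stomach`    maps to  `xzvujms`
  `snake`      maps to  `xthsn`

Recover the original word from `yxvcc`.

trout

In stomach: s→x is +5, t→z is +6, o→v is +7, m→u is +8 — the shift increases by 1 each position. The shift increases by 1 at each position, starting from +5: 5, 6, 7, ….
Decoding yxvcc: y−5=t, x−6=r, v−7=o, c−8=u, c−9=t.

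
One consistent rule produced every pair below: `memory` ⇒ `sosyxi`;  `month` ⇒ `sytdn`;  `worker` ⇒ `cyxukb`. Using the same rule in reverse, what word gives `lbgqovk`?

Shifts by position in memory: pos 0: m→s (+6), pos 1: e→o (+10), pos 2: m→s (+6), pos 3: o→y (+10) — repeating every 2. It's a Vigenère-style cipher with numeric key [6,10]: position i shifts by key[i mod 2].
Reversing it on lbgqovk: l−6=f, b−10=r, g−6=a, q−10=g, o−6=i, v−10=l, k−6=e.

fragile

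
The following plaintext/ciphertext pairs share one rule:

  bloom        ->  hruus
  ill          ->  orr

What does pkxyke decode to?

Compare letters: b→h is +6, l→r is +6, o→u is +6 — a constant shift. Every letter moves 6 places later in the alphabet, wrapping around z→a.
Decoding pkxyke: p−6=j, k−6=e, x−6=r, y−6=s, k−6=e, e−6=y.

jersey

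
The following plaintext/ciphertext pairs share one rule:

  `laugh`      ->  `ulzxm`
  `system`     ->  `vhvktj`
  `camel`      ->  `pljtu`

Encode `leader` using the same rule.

l(11)→u(20) and a(0)→l(11) fit y≡15x+11 (mod 26); the inverse of 15 mod 26 is 7. Each letter's alphabet position (a=0..z=25) is mapped through 15·x+11 mod 26 — an affine cipher.
Applying it to leader: l(11)→15·11+11≡20=u; e(4)→15·4+11≡19=t; a(0)→15·0+11≡11=l; d(3)→15·3+11≡4=e; e(4)→15·4+11≡19=t; r(17)→15·17+11≡6=g (all mod 26).

utletg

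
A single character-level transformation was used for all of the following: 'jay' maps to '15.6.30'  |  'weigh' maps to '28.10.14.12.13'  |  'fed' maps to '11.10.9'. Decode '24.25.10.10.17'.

steel

j is letter #10 and maps to 15: an offset of 5. Letters become their 1-based position plus 5 (so a→6, b→7, …).
Decoding 24.25.10.10.17: 24→(24−5)÷1=19=s, 25→(25−5)÷1=20=t, 10→(10−5)÷1=5=e, 10→(10−5)÷1=5=e, 17→(17−5)÷1=12=l.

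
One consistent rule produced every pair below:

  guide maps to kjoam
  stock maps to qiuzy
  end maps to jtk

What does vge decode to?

The output letters match the input read backwards, each shifted +6: guide reversed is ediug. Read the word backwards and shift each letter +6.
Decoding vge: shift back: v−6=p, g−6=a, e−6=y → pay; then reverse → yap.

yap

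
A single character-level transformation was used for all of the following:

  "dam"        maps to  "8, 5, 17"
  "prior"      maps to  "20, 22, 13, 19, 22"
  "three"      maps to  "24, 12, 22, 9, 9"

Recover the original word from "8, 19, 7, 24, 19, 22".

d is letter #4 and maps to 8: an offset of 4. The number is (letter's place in the alphabet, a=1) + 4.
Undoing it on 8, 19, 7, 24, 19, 22: 8→(8−4)÷1=4=d, 19→(19−4)÷1=15=o, 7→(7−4)÷1=3=c, 24→(24−4)÷1=20=t, 19→(19−4)÷1=15=o, 22→(22−4)÷1=18=r.

doctor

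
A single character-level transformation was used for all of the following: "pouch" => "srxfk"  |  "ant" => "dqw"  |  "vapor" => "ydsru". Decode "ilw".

fit

Every letter moves 3 places later in the alphabet, wrapping around z→a.
Decoding ilw: i−3=f, l−3=i, w−3=t.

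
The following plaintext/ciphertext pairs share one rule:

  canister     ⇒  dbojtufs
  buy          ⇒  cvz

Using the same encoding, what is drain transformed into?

esbjo

Compare letters: c→d is +1, a→b is +1, n→o is +1 — a constant shift. This is a Caesar cipher with shift 1.
Applying it to drain: d+1=e, r+1=s, a+1=b, i+1=j, n+1=o.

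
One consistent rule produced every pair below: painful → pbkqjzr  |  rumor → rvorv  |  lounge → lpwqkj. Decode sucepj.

stable

Each letter shifts forward by its position index (0, 1, 2, …) — the shift grows by one for each successive letter.
Reversing it on sucepj: s−0=s, u−1=t, c−2=a, e−3=b, p−4=l, j−5=e.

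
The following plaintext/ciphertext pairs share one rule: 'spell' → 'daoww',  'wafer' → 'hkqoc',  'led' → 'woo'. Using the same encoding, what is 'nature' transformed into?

ykeeco

The shift depends on letter class: consonant s→d is +11, but vowel e→o is +10. Two shifts are in play — +10 for a/e/i/o/u, +11 for every other letter.
On nature: n(cons)+11=y, a(vowel)+10=k, t(cons)+11=e, u(vowel)+10=e, r(cons)+11=c, e(vowel)+10=o.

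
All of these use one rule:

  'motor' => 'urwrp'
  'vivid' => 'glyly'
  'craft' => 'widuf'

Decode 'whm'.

jet

The output letters match the input read backwards, each shifted +3: motor reversed is rotom. Two steps: reverse the string, then apply a Caesar shift of +3.
Reversing it on whm: shift back: w−3=t, h−3=e, m−3=j → tej; then reverse → jet.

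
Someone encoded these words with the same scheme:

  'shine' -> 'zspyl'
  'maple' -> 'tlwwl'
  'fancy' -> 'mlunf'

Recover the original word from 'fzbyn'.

Shifts by position in shine: pos 0: s→z (+7), pos 1: h→s (+11), pos 2: i→p (+7), pos 3: n→y (+11) — repeating every 2. A repeating key of period 2 is used — shifts +7, +11 over and over.
Decoding fzbyn: f−7=y, z−11=o, b−7=u, y−11=n, n−7=g.

young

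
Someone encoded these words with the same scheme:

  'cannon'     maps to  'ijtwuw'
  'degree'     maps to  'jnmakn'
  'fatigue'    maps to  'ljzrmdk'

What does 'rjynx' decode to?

laser

Shifts by position in cannon: pos 0: c→i (+6), pos 1: a→j (+9), pos 2: n→t (+6), pos 3: n→w (+9) — repeating every 2. A repeating key of period 2 is used — shifts +6, +9 over and over.
Reversing it on rjynx: r−6=l, j−9=a, y−6=s, n−9=e, x−6=r.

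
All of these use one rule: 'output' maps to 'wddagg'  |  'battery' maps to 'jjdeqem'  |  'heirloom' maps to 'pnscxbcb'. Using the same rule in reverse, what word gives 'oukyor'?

glance

Letter i (0-indexed) is shifted by i+8, so successive shifts are 8, 9, 10, ….
Undoing it on oukyor: o−8=g, u−9=l, k−10=a, y−11=n, o−12=c, r−13=e.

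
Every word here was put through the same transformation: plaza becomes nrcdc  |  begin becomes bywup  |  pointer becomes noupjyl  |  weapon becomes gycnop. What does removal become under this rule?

p(15)→n(13) and l(11)→r(17) fit y≡25x+2 (mod 26); the inverse of 25 mod 26 is 25. Each letter's alphabet position (a=0..z=25) is mapped through 25·x+2 mod 26 — an affine cipher.
On removal: r(17)→25·17+2≡11=l; e(4)→25·4+2≡24=y; m(12)→25·12+2≡16=q; o(14)→25·14+2≡14=o; v(21)→25·21+2≡7=h; a(0)→25·0+2≡2=c; l(11)→25·11+2≡17=r (all mod 26).

lyqohcr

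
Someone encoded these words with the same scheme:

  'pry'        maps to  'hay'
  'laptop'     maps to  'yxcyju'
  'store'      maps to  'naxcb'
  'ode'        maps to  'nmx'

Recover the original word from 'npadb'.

The output letters match the input read backwards, each shifted +9: pry reversed is yrp. The word is reversed, then every letter is shifted forward by 9.
Decoding npadb: shift back: n−9=e, p−9=g, a−9=r, d−9=u, b−9=s → egrus; then reverse → surge.

surge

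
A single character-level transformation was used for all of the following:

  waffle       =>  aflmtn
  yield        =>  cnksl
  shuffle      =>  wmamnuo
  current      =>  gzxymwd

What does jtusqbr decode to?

foolish

In waffle: w→a is +4, a→f is +5, f→l is +6, f→m is +7 — the shift increases by 1 each position. Letter i (0-indexed) is shifted by i+4, so successive shifts are 4, 5, 6, ….
Undoing it on jtusqbr: j−4=f, t−5=o, u−6=o, s−7=l, q−8=i, b−9=s, r−10=h.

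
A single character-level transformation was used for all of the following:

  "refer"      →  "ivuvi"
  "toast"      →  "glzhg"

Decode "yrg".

Letters are reflected about the middle of the alphabet (position → 25−position): Atbash.
Decoding yrg: y↔b, r↔i, g↔t.

bit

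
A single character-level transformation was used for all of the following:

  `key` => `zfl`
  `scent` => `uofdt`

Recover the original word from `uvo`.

nut

The word is reversed, then every letter is shifted forward by 1.
Reversing it on uvo: shift back: u−1=t, v−1=u, o−1=n → tun; then reverse → nut.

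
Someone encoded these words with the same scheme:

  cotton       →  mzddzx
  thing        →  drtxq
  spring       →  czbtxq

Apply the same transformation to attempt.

The shift depends on letter class: consonant c→m is +10, but vowel o→z is +11. Two shifts are in play — +11 for a/e/i/o/u, +10 for every other letter.
Applying it to attempt: a(vowel)+11=l, t(cons)+10=d, t(cons)+10=d, e(vowel)+11=p, m(cons)+10=w, p(cons)+10=z, t(cons)+10=d.

lddpwzd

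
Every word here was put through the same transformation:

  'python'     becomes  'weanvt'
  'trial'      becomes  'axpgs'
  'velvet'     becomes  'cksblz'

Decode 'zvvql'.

spoke

Shifts by position in python: pos 0: p→w (+7), pos 1: y→e (+6), pos 2: t→a (+7), pos 3: h→n (+6) — repeating every 2. A repeating key of period 2 is used — shifts +7, +6 over and over.
Decoding zvvql: z−7=s, v−6=p, v−7=o, q−6=k, l−7=e.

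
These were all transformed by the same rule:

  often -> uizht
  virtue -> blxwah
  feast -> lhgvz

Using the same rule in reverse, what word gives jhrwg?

Shifts by position in often: pos 0: o→u (+6), pos 1: f→i (+3), pos 2: t→z (+6), pos 3: e→h (+3) — repeating every 2. A repeating key of period 2 is used — shifts +6, +3 over and over.
Undoing it on jhrwg: j−6=d, h−3=e, r−6=l, w−3=t, g−6=a.

delta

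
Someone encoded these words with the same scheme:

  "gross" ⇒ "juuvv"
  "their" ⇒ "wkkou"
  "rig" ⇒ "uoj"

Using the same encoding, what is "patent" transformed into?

sgwkqw

The shift depends on letter class: consonant g→j is +3, but vowel o→u is +6. Two shifts are in play — +6 for a/e/i/o/u, +3 for every other letter.
Applying it to patent: p(cons)+3=s, a(vowel)+6=g, t(cons)+3=w, e(vowel)+6=k, n(cons)+3=q, t(cons)+3=w.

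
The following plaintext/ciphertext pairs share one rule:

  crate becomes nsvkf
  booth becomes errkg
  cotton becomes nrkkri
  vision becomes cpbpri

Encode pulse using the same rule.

atqbf

Each letter's alphabet position (a=0..z=25) is mapped through 9·x+21 mod 26 — an affine cipher.
Applying it to pulse: p(15)→9·15+21≡0=a; u(20)→9·20+21≡19=t; l(11)→9·11+21≡16=q; s(18)→9·18+21≡1=b; e(4)→9·4+21≡5=f (all mod 26).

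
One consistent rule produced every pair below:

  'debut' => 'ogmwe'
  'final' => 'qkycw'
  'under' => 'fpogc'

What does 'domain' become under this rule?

Shifts by position in debut: pos 0: d→o (+11), pos 1: e→g (+2), pos 2: b→m (+11), pos 3: u→w (+2) — repeating every 2. A repeating key of period 2 is used — shifts +11, +2 over and over.
Applying it to domain: d+11=o, o+2=q, m+11=x, a+2=c, i+11=t, n+2=p.

oqxctp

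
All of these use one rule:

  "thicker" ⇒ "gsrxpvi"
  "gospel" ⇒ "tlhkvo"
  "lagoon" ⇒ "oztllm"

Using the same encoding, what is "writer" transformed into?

dirgvi

Each pair mirrors across the alphabet (t↔g, h↔s, i↔r): positions sum to 25. This is the alphabet-reversal cipher (Atbash): a becomes z, b becomes y, etc.
Applying it to writer: w↔d, r↔i, i↔r, t↔g, e↔v, r↔i.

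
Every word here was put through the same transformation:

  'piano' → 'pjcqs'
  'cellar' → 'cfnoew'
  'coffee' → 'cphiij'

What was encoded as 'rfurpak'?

resolve

In piano: p→p is +0, i→j is +1, a→c is +2, n→q is +3 — the shift increases by 1 each position. The shift increases by 1 at each position, starting from +0: 0, 1, 2, ….
Decoding rfurpak: r−0=r, f−1=e, u−2=s, r−3=o, p−4=l, a−5=v, k−6=e.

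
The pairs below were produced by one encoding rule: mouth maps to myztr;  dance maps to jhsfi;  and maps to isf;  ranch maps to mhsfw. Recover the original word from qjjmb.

Read the word backwards and shift each letter +5.
Reversing it on qjjmb: shift back: q−5=l, j−5=e, j−5=e, m−5=h, b−5=w → leehw; then reverse → wheel.

wheel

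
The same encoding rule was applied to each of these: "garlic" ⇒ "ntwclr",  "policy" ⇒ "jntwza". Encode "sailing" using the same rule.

rytwtld

Two steps: reverse the string, then apply a Caesar shift of +11.
For sailing: reverse → gnilias; then shift: g+11=r, n+11=y, i+11=t, l+11=w, i+11=t, a+11=l, s+11=d.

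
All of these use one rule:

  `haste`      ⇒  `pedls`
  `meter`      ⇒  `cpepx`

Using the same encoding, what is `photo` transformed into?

The output letters match the input read backwards, each shifted +11: haste reversed is etsah. The word is reversed, then every letter is shifted forward by 11.
On photo: reverse → otohp; then shift: o+11=z, t+11=e, o+11=z, h+11=s, p+11=a.

zezsa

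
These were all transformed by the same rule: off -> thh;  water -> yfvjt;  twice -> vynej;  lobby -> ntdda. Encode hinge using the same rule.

jnpij

The shift depends on letter class: consonant f→h is +2, but vowel o→t is +5. Two shifts are in play — +5 for a/e/i/o/u, +2 for every other letter.
For hinge: h(cons)+2=j, i(vowel)+5=n, n(cons)+2=p, g(cons)+2=i, e(vowel)+5=j.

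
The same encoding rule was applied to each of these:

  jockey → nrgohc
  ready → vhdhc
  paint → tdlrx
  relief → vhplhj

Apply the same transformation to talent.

xdphrx

The shift depends on letter class: consonant j→n is +4, but vowel o→r is +3. The rule splits by letter class: vowels +3, consonants +4.
Applying it to talent: t(cons)+4=x, a(vowel)+3=d, l(cons)+4=p, e(vowel)+3=h, n(cons)+4=r, t(cons)+4=x.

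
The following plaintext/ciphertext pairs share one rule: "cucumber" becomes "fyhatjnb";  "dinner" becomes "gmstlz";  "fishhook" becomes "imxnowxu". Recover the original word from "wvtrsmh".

trolley

In cucumber: c→f is +3, u→y is +4, c→h is +5, u→a is +6 — the shift increases by 1 each position. Each letter shifts forward by (position + 3), i.e. 3, 4, 5, … — the shift grows by one for each successive letter.
Undoing it on wvtrsmh: w−3=t, v−4=r, t−5=o, r−6=l, s−7=l, m−8=e, h−9=y.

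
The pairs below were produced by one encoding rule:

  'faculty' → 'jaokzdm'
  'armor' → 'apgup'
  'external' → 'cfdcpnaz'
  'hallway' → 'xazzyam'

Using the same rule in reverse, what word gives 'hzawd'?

blast

f(5)→j(9) and a(0)→a(0) fit y≡7x+0 (mod 26); the inverse of 7 mod 26 is 15. Treating letters as 0–25, the rule is x ↦ 7x + 0 (mod 26).
Decoding hzawd: h(7)→15·(7−0)≡1=b; z(25)→15·(25−0)≡11=l; a(0)→15·(0−0)≡0=a; w(22)→15·(22−0)≡18=s; d(3)→15·(3−0)≡19=t (all mod 26).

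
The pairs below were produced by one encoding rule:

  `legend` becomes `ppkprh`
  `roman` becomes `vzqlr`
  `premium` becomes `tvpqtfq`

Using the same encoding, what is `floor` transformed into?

jpzzv

The shift depends on letter class: consonant l→p is +4, but vowel e→p is +11. The rule splits by letter class: vowels +11, consonants +4.
On floor: f(cons)+4=j, l(cons)+4=p, o(vowel)+11=z, o(vowel)+11=z, r(cons)+4=v.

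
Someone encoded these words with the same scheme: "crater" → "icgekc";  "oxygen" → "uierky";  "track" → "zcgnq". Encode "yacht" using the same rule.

Shifts by position in crater: pos 0: c→i (+6), pos 1: r→c (+11), pos 2: a→g (+6), pos 3: t→e (+11) — repeating every 2. A repeating key of period 2 is used — shifts +6, +11 over and over.
On yacht: y+6=e, a+11=l, c+6=i, h+11=s, t+6=z.

elisz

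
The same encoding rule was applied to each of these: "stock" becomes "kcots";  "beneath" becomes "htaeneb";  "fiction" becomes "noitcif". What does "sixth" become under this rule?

The output letters match the input read backwards: stock reversed is kcots. It's just the letters in reverse order.
For sixth: reverse → htxis.

htxis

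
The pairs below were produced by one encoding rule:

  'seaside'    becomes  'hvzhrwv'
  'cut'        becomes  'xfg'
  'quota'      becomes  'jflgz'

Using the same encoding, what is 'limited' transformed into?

Each letter is replaced by its mirror in the alphabet: a↔z, b↔y, c↔x, and so on (the Atbash cipher).
On limited: l↔o, i↔r, m↔n, i↔r, t↔g, e↔v, d↔w.

ornrgvw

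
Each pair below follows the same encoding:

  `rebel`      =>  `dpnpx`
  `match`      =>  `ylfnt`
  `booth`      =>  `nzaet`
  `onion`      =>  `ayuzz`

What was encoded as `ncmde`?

Shifts by position in rebel: pos 0: r→d (+12), pos 1: e→p (+11), pos 2: b→n (+12), pos 3: e→p (+11) — repeating every 2. A repeating key of period 2 is used — shifts +12, +11 over and over.
Decoding ncmde: n−12=b, c−11=r, m−12=a, d−11=s, e−12=s.

brass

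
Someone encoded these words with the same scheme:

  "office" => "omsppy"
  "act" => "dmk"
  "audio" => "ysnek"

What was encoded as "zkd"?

tap

The output letters match the input read backwards, each shifted +10: office reversed is eciffo. Two steps: reverse the string, then apply a Caesar shift of +10.
Reversing it on zkd: shift back: z−10=p, k−10=a, d−10=t → pat; then reverse → tap.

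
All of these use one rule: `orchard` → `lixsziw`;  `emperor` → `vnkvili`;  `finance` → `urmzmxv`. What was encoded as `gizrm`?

Each letter is replaced by its mirror in the alphabet: a↔z, b↔y, c↔x, and so on (the Atbash cipher).
Reversing it on gizrm: g↔t, i↔r, z↔a, r↔i, m↔n.

train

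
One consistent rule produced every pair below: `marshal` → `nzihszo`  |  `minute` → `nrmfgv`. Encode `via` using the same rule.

erz

Each pair mirrors across the alphabet (m↔n, a↔z, r↔i): positions sum to 25. Each letter is replaced by its mirror in the alphabet: a↔z, b↔y, c↔x, and so on (the Atbash cipher).
Applying it to via: v↔e, i↔r, a↔z.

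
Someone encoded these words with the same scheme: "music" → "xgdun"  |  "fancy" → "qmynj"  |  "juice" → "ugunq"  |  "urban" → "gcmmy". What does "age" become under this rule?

Vowels shift forward by 12 and consonants shift forward by 11.
For age: a(vowel)+12=m, g(cons)+11=r, e(vowel)+12=q.

mrq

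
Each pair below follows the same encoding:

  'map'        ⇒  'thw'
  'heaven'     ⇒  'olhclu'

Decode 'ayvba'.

trout

It's a constant shift of +7 (ROT7).
Undoing it on ayvba: a−7=t, y−7=r, v−7=o, b−7=u, a−7=t.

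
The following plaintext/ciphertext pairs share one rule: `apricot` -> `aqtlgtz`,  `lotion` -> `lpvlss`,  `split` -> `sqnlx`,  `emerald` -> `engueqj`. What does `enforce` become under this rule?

eohrvhk

The shift increases by 1 at each position, starting from +0: 0, 1, 2, ….
On enforce: e+0=e, n+1=o, f+2=h, o+3=r, r+4=v, c+5=h, e+6=k.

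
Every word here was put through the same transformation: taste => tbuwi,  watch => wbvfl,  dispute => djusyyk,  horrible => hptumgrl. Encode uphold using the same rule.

Each letter shifts forward by its position index (0, 1, 2, …) — the shift grows by one for each successive letter.
For uphold: u+0=u, p+1=q, h+2=j, o+3=r, l+4=p, d+5=i.

uqjrpi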